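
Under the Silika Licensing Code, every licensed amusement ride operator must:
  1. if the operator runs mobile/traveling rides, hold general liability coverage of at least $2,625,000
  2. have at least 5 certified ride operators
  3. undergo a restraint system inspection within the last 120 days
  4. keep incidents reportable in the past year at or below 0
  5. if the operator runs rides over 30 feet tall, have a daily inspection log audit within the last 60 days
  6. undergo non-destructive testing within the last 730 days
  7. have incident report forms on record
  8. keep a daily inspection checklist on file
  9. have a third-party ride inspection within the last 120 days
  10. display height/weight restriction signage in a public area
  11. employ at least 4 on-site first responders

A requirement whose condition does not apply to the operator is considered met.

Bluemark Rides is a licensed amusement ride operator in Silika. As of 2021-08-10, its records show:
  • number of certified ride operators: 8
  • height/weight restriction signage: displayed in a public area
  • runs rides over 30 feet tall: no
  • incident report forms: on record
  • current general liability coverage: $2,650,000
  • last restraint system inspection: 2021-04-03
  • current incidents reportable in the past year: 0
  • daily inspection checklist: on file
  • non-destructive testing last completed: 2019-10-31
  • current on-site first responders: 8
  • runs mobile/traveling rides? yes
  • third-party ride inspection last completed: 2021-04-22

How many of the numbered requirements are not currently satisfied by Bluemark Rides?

1

1. condition 'runs mobile/traveling rides' holds; general liability coverage $2,650,000 ≥ $2,625,000 → met
2. certified ride operators 8 ≥ 5 → met
3. restraint system inspection 129 days ago vs limit 120 → not met
4. incidents reportable in the past year 0 ≤ 0 → met
5. condition 'runs rides over 30 feet tall' does not hold → requirement n/a → met
6. non-destructive testing 649 days ago vs limit 730 → met
7. incident report forms present → met
8. daily inspection checklist present → met
9. third-party ride inspection 110 days ago vs limit 120 → met
10. height/weight restriction signage present → met
11. on-site first responders 8 ≥ 4 → met
Not met: 1 of 11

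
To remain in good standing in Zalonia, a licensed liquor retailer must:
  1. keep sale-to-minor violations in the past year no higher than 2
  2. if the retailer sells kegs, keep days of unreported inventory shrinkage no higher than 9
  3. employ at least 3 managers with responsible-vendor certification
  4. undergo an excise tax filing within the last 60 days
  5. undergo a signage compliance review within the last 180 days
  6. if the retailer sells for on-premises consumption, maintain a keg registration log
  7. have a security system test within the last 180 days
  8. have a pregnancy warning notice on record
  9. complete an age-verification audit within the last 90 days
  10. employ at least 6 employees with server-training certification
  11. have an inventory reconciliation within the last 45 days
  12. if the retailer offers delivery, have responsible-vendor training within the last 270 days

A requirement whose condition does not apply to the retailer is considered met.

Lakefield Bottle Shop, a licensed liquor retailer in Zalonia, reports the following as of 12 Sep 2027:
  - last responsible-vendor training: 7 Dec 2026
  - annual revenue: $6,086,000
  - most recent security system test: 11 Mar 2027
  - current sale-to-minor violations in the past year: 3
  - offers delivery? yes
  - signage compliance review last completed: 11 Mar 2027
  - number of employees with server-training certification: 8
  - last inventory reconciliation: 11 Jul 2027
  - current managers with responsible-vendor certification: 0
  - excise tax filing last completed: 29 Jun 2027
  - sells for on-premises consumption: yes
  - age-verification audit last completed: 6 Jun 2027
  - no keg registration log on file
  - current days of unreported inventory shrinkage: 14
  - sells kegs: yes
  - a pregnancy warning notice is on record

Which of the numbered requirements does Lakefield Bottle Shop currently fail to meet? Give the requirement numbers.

1, 2, 3, 4, 5, 6, 7, 9, 11, 12

1. sale-to-minor violations in the past year 3 > 2 → not met
2. condition 'sells kegs' holds; days of unreported inventory shrinkage 14 > 9 → not met
3. managers with responsible-vendor certification 0 < 3 → not met
4. excise tax filing 75 days ago vs limit 60 → not met
5. signage compliance review 185 days ago vs limit 180 → not met
6. condition 'sells for on-premises consumption' holds; keg registration log absent → not met
7. security system test 185 days ago vs limit 180 → not met
8. pregnancy warning notice present → met
9. age-verification audit 98 days ago vs limit 90 → not met
10. employees with server-training certification 8 ≥ 6 → met
11. inventory reconciliation 63 days ago vs limit 45 → not met
12. condition 'offers delivery' holds; responsible-vendor training 279 days ago vs limit 270 → not met
Not met: 1, 2, 3, 4, 5, 6, 7, 9, 11, 12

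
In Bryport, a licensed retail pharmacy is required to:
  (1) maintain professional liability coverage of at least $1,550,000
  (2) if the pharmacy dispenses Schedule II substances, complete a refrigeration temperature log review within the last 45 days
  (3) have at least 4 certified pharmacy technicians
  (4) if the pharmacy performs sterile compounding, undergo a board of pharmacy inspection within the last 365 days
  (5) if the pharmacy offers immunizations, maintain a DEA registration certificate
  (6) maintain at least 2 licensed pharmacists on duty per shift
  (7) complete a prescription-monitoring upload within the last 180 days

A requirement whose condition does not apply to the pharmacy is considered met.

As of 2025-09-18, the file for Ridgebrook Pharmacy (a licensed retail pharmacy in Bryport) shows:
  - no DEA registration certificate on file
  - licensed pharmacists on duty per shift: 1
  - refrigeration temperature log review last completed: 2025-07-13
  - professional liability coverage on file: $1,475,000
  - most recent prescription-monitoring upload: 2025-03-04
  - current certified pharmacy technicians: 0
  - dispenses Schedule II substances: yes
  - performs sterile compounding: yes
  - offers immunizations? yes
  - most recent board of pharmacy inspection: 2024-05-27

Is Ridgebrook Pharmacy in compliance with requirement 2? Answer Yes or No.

2. condition 'dispenses Schedule II substances' holds; refrigeration temperature log review 67 days ago vs limit 45 → not met

No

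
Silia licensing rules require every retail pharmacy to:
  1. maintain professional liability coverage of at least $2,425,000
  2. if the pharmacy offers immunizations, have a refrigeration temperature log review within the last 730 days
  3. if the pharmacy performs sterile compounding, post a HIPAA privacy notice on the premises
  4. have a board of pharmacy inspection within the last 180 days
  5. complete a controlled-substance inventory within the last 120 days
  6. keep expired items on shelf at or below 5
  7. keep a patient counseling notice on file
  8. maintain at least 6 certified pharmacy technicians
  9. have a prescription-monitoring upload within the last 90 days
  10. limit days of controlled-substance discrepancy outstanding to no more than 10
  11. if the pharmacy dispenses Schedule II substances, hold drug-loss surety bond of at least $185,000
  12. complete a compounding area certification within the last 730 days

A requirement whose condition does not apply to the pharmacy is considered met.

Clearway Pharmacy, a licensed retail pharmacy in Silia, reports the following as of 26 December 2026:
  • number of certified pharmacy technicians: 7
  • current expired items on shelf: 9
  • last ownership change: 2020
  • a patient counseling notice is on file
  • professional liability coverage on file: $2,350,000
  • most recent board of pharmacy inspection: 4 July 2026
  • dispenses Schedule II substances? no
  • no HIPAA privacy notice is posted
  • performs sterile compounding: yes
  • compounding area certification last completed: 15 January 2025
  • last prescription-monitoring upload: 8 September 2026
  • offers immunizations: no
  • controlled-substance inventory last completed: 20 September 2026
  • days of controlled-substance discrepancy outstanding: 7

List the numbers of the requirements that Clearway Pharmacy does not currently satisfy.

1. professional liability coverage $2,350,000 < $2,425,000 → not met
2. condition 'offers immunizations' does not hold → requirement n/a → met
3. condition 'performs sterile compounding' holds; HIPAA privacy notice absent → not met
4. board of pharmacy inspection 175 days ago vs limit 180 → met
5. controlled-substance inventory 97 days ago vs limit 120 → met
6. expired items on shelf 9 > 5 → not met
7. patient counseling notice present → met
8. certified pharmacy technicians 7 ≥ 6 → met
9. prescription-monitoring upload 109 days ago vs limit 90 → not met
10. days of controlled-substance discrepancy outstanding 7 ≤ 10 → met
11. condition 'dispenses Schedule II substances' does not hold → requirement n/a → met
12. compounding area certification 710 days ago vs limit 730 → met
Not met: 1, 3, 6, 9

1, 3, 6, 9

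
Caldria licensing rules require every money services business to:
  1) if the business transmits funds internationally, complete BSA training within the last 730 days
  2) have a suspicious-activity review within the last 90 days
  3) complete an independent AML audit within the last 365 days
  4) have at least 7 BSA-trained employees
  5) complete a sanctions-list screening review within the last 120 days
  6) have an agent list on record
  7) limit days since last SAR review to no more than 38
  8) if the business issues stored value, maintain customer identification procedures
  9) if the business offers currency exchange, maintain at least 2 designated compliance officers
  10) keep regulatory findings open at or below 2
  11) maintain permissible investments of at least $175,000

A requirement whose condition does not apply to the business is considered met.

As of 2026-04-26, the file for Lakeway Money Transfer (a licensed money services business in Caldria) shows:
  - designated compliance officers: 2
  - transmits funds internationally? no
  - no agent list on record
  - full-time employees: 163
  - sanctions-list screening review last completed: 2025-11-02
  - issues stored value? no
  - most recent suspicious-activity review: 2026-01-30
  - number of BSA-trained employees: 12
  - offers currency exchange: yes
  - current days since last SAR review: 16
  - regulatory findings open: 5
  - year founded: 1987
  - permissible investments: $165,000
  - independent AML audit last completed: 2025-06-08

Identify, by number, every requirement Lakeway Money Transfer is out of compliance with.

1. condition 'transmits funds internationally' does not hold → requirement n/a → met
2. suspicious-activity review 86 days ago vs limit 90 → met
3. independent AML audit 322 days ago vs limit 365 → met
4. BSA-trained employees 12 ≥ 7 → met
5. sanctions-list screening review 175 days ago vs limit 120 → not met
6. agent list absent → not met
7. days since last SAR review 16 ≤ 38 → met
8. condition 'issues stored value' does not hold → requirement n/a → met
9. condition 'offers currency exchange' holds; designated compliance officers 2 ≥ 2 → met
10. regulatory findings open 5 > 2 → not met
11. permissible investments $165,000 < $175,000 → not met
Not met: 5, 6, 10, 11

5, 6, 10, 11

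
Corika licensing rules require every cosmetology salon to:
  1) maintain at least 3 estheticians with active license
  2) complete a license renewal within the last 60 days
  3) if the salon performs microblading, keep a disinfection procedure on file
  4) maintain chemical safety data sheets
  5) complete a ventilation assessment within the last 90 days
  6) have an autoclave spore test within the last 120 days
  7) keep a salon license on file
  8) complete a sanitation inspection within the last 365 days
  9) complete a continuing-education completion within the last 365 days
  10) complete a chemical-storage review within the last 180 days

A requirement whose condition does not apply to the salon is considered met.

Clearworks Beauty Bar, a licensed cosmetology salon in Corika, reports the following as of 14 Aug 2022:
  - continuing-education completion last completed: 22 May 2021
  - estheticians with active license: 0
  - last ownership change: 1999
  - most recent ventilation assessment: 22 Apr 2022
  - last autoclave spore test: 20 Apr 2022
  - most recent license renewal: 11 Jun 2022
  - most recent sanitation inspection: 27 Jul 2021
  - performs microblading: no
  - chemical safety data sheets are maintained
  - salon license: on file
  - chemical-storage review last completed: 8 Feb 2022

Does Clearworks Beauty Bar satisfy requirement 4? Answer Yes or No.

4. chemical safety data sheets present → met

Yes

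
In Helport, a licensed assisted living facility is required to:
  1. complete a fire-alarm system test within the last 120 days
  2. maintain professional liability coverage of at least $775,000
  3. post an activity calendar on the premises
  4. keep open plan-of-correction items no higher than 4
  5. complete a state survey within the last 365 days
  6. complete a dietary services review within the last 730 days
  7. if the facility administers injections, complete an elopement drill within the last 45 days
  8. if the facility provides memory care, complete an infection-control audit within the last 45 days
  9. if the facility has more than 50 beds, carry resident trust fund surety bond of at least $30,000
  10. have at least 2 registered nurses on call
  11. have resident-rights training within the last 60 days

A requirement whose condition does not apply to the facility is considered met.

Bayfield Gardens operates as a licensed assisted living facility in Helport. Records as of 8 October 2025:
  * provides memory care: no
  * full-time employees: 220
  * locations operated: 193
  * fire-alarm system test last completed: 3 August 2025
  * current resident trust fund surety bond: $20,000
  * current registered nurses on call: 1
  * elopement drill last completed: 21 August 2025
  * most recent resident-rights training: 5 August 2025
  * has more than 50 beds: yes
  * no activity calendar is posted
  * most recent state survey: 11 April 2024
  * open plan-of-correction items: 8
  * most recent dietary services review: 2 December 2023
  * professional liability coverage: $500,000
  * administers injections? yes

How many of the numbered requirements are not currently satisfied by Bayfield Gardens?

8

1. fire-alarm system test 66 days ago vs limit 120 → met
2. professional liability coverage $500,000 < $775,000 → not met
3. activity calendar absent → not met
4. open plan-of-correction items 8 > 4 → not met
5. state survey 545 days ago vs limit 365 → not met
6. dietary services review 676 days ago vs limit 730 → met
7. condition 'administers injections' holds; elopement drill 48 days ago vs limit 45 → not met
8. condition 'provides memory care' does not hold → requirement n/a → met
9. condition 'has more than 50 beds' holds; resident trust fund surety bond $20,000 < $30,000 → not met
10. registered nurses on call 1 < 2 → not met
11. resident-rights training 64 days ago vs limit 60 → not met
Not met: 8 of 11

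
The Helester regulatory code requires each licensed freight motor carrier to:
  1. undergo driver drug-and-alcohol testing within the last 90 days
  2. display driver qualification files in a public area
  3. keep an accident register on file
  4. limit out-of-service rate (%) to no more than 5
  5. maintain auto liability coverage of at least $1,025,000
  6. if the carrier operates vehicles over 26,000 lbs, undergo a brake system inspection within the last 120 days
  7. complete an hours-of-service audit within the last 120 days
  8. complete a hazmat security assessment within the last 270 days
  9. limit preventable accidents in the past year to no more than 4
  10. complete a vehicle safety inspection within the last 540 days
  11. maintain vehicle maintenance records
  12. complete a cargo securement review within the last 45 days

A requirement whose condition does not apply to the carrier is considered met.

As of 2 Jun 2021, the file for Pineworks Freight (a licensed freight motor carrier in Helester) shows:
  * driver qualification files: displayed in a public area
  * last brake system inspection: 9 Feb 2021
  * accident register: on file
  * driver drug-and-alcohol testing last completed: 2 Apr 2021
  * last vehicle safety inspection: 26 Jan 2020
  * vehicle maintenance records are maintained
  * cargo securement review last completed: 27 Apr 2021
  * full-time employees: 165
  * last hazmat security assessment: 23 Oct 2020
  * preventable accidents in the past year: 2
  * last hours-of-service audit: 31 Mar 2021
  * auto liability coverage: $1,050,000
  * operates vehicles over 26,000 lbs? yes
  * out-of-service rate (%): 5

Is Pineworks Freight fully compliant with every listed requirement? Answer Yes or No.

1. driver drug-and-alcohol testing 61 days ago vs limit 90 → met
2. driver qualification files present → met
3. accident register present → met
4. out-of-service rate (%) 5 ≤ 5 → met
5. auto liability coverage $1,050,000 ≥ $1,025,000 → met
6. condition 'operates vehicles over 26,000 lbs' holds; brake system inspection 113 days ago vs limit 120 → met
7. hours-of-service audit 63 days ago vs limit 120 → met
8. hazmat security assessment 222 days ago vs limit 270 → met
9. preventable accidents in the past year 2 ≤ 4 → met
10. vehicle safety inspection 493 days ago vs limit 540 → met
11. vehicle maintenance records present → met
12. cargo securement review 36 days ago vs limit 45 → met
All met.

Yes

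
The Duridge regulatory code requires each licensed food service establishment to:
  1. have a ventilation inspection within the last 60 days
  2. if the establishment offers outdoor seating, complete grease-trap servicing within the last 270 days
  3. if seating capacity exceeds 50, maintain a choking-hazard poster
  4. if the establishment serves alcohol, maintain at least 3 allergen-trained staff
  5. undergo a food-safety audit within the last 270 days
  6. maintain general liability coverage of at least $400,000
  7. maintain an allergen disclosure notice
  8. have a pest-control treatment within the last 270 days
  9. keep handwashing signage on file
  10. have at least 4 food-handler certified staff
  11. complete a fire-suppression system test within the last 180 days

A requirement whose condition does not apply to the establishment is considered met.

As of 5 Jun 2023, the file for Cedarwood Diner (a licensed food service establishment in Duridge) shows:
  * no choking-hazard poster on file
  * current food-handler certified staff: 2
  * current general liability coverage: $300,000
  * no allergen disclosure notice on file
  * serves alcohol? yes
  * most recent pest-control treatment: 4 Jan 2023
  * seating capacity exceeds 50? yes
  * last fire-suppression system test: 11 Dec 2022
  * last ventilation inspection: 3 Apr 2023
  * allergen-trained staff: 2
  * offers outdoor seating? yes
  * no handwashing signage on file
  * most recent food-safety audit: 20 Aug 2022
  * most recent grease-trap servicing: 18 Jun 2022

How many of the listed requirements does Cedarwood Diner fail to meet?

1. ventilation inspection 63 days ago vs limit 60 → not met
2. condition 'offers outdoor seating' holds; grease-trap servicing 352 days ago vs limit 270 → not met
3. condition 'seating capacity exceeds 50' holds; choking-hazard poster absent → not met
4. condition 'serves alcohol' holds; allergen-trained staff 2 < 3 → not met
5. food-safety audit 289 days ago vs limit 270 → not met
6. general liability coverage $300,000 < $400,000 → not met
7. allergen disclosure notice absent → not met
8. pest-control treatment 152 days ago vs limit 270 → met
9. handwashing signage absent → not met
10. food-handler certified staff 2 < 4 → not met
11. fire-suppression system test 176 days ago vs limit 180 → met
Not met: 9 of 11

9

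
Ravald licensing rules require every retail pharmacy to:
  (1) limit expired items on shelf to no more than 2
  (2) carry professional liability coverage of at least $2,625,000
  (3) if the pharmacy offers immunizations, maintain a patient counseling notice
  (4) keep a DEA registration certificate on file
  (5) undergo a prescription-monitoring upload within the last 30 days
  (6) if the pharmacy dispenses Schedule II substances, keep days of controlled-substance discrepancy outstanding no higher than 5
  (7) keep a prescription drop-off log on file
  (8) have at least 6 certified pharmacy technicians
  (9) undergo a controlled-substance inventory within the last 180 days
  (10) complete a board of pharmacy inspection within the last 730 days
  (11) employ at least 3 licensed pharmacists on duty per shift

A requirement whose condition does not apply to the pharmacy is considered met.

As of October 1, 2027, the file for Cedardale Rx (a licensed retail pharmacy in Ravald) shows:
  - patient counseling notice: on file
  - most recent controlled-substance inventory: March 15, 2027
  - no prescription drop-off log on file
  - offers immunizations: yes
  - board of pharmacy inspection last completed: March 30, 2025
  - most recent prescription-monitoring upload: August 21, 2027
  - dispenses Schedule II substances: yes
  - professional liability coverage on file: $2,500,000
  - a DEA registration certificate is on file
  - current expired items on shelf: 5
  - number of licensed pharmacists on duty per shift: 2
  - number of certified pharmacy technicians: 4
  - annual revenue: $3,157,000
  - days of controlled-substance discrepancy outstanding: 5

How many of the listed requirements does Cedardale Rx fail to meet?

8

1. expired items on shelf 5 > 2 → not met
2. professional liability coverage $2,500,000 < $2,625,000 → not met
3. condition 'offers immunizations' holds; patient counseling notice present → met
4. DEA registration certificate present → met
5. prescription-monitoring upload 41 days ago vs limit 30 → not met
6. condition 'dispenses Schedule II substances' holds; days of controlled-substance discrepancy outstanding 5 ≤ 5 → met
7. prescription drop-off log absent → not met
8. certified pharmacy technicians 4 < 6 → not met
9. controlled-substance inventory 200 days ago vs limit 180 → not met
10. board of pharmacy inspection 915 days ago vs limit 730 → not met
11. licensed pharmacists on duty per shift 2 < 3 → not met
Not met: 8 of 11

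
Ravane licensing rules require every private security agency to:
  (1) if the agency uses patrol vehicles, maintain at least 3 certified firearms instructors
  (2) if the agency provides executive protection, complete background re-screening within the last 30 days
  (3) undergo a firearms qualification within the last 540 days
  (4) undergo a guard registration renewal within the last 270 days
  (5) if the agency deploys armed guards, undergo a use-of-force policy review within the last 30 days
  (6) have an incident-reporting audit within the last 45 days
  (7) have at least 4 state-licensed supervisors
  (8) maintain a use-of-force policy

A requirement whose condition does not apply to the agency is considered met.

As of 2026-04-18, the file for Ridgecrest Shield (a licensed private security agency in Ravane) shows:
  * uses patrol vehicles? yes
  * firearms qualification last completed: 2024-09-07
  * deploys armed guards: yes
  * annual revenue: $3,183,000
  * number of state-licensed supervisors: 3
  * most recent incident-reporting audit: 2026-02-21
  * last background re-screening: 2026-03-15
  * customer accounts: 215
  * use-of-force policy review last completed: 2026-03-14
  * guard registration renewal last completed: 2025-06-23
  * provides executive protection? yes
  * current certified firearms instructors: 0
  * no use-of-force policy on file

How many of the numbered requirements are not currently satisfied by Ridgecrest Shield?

8

1. condition 'uses patrol vehicles' holds; certified firearms instructors 0 < 3 → not met
2. condition 'provides executive protection' holds; background re-screening 34 days ago vs limit 30 → not met
3. firearms qualification 588 days ago vs limit 540 → not met
4. guard registration renewal 299 days ago vs limit 270 → not met
5. condition 'deploys armed guards' holds; use-of-force policy review 35 days ago vs limit 30 → not met
6. incident-reporting audit 56 days ago vs limit 45 → not met
7. state-licensed supervisors 3 < 4 → not met
8. use-of-force policy absent → not met
Not met: 8 of 8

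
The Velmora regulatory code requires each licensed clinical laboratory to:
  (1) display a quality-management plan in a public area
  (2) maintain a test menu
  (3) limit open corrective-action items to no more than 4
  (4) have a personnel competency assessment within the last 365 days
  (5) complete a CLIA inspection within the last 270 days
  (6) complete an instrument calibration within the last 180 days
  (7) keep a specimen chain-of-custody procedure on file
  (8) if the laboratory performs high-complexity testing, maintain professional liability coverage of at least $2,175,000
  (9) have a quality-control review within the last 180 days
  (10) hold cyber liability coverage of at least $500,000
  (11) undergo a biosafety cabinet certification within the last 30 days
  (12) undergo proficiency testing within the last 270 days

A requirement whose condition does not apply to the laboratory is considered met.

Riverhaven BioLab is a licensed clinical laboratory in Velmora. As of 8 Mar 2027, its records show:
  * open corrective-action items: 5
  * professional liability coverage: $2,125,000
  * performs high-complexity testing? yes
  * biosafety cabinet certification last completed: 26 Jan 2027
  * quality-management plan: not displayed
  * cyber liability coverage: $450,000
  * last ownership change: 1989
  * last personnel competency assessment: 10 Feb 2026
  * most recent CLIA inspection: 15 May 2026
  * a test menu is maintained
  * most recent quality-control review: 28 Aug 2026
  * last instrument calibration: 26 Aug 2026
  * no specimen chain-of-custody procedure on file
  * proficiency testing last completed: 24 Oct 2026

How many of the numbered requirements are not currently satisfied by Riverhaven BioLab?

1. quality-management plan absent → not met
2. test menu present → met
3. open corrective-action items 5 > 4 → not met
4. personnel competency assessment 391 days ago vs limit 365 → not met
5. CLIA inspection 297 days ago vs limit 270 → not met
6. instrument calibration 194 days ago vs limit 180 → not met
7. specimen chain-of-custody procedure absent → not met
8. condition 'performs high-complexity testing' holds; professional liability coverage $2,125,000 < $2,175,000 → not met
9. quality-control review 192 days ago vs limit 180 → not met
10. cyber liability coverage $450,000 < $500,000 → not met
11. biosafety cabinet certification 41 days ago vs limit 30 → not met
12. proficiency testing 135 days ago vs limit 270 → met
Not met: 10 of 12

10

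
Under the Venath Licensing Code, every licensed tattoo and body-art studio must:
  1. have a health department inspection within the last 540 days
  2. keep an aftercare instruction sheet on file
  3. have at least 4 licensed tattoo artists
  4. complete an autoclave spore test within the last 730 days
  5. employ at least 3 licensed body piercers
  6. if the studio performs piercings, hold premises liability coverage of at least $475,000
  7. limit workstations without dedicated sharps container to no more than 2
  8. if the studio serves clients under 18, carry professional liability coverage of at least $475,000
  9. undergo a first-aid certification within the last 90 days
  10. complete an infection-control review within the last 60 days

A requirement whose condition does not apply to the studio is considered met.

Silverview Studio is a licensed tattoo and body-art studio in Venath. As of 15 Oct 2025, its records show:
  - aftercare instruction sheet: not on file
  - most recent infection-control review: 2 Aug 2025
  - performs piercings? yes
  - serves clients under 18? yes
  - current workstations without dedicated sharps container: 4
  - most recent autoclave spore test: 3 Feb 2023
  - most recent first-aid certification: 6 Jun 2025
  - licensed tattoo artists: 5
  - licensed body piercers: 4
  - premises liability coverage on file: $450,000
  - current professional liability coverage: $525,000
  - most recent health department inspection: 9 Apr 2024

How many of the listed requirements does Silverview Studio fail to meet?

1. health department inspection 554 days ago vs limit 540 → not met
2. aftercare instruction sheet absent → not met
3. licensed tattoo artists 5 ≥ 4 → met
4. autoclave spore test 985 days ago vs limit 730 → not met
5. licensed body piercers 4 ≥ 3 → met
6. condition 'performs piercings' holds; premises liability coverage $450,000 < $475,000 → not met
7. workstations without dedicated sharps container 4 > 2 → not met
8. condition 'serves clients under 18' holds; professional liability coverage $525,000 ≥ $475,000 → met
9. first-aid certification 131 days ago vs limit 90 → not met
10. infection-control review 74 days ago vs limit 60 → not met
Not met: 7 of 10

7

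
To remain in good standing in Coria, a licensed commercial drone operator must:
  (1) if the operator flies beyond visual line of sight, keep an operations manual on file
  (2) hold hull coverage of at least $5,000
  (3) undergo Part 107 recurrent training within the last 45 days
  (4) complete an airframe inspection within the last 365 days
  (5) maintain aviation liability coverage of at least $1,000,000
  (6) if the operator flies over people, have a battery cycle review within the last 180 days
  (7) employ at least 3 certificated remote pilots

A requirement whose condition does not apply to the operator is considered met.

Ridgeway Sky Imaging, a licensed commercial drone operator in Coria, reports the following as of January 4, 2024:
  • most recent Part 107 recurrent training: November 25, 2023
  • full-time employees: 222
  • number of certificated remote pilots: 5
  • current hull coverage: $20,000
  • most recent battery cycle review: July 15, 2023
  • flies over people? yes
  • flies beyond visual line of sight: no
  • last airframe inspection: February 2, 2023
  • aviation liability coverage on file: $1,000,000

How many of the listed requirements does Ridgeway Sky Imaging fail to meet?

1. condition 'flies beyond visual line of sight' does not hold → requirement n/a → met
2. hull coverage $20,000 ≥ $5,000 → met
3. Part 107 recurrent training 40 days ago vs limit 45 → met
4. airframe inspection 336 days ago vs limit 365 → met
5. aviation liability coverage $1,000,000 ≥ $1,000,000 → met
6. condition 'flies over people' holds; battery cycle review 173 days ago vs limit 180 → met
7. certificated remote pilots 5 ≥ 3 → met
Not met: 0 of 7

0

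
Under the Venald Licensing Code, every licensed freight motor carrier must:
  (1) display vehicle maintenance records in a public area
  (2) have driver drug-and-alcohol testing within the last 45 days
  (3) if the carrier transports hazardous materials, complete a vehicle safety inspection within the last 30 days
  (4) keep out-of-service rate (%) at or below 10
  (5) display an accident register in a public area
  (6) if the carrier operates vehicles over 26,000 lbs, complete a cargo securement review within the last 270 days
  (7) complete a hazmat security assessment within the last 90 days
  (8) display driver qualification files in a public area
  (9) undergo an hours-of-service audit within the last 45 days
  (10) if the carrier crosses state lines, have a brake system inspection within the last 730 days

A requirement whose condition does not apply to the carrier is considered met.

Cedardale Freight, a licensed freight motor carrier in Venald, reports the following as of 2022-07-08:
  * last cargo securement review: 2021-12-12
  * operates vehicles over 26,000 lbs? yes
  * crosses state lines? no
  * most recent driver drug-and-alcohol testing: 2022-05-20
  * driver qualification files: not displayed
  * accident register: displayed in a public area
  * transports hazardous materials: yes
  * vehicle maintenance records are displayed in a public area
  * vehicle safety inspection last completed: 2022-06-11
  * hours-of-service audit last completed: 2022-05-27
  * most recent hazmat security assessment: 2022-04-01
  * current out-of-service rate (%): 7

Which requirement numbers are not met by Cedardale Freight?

1. vehicle maintenance records present → met
2. driver drug-and-alcohol testing 49 days ago vs limit 45 → not met
3. condition 'transports hazardous materials' holds; vehicle safety inspection 27 days ago vs limit 30 → met
4. out-of-service rate (%) 7 ≤ 10 → met
5. accident register present → met
6. condition 'operates vehicles over 26,000 lbs' holds; cargo securement review 208 days ago vs limit 270 → met
7. hazmat security assessment 98 days ago vs limit 90 → not met
8. driver qualification files absent → not met
9. hours-of-service audit 42 days ago vs limit 45 → met
10. condition 'crosses state lines' does not hold → requirement n/a → met
Not met: 2, 7, 8

2, 7, 8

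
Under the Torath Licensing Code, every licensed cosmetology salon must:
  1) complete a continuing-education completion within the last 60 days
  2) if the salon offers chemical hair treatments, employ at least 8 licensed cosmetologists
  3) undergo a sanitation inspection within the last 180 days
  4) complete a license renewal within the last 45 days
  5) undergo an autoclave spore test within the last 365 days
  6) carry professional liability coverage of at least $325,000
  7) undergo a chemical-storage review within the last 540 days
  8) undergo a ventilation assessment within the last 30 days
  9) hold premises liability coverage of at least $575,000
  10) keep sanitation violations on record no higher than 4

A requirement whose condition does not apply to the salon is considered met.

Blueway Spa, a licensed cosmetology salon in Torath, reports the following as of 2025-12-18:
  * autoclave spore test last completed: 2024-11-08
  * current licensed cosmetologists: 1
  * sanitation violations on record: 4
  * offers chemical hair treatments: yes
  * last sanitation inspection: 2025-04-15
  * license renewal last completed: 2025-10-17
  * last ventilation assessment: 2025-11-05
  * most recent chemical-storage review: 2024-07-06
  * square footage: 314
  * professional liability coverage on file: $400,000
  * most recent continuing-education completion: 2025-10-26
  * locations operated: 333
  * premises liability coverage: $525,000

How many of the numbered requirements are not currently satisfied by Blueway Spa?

1. continuing-education completion 53 days ago vs limit 60 → met
2. condition 'offers chemical hair treatments' holds; licensed cosmetologists 1 < 8 → not met
3. sanitation inspection 247 days ago vs limit 180 → not met
4. license renewal 62 days ago vs limit 45 → not met
5. autoclave spore test 405 days ago vs limit 365 → not met
6. professional liability coverage $400,000 ≥ $325,000 → met
7. chemical-storage review 530 days ago vs limit 540 → met
8. ventilation assessment 43 days ago vs limit 30 → not met
9. premises liability coverage $525,000 < $575,000 → not met
10. sanitation violations on record 4 ≤ 4 → met
Not met: 6 of 10

6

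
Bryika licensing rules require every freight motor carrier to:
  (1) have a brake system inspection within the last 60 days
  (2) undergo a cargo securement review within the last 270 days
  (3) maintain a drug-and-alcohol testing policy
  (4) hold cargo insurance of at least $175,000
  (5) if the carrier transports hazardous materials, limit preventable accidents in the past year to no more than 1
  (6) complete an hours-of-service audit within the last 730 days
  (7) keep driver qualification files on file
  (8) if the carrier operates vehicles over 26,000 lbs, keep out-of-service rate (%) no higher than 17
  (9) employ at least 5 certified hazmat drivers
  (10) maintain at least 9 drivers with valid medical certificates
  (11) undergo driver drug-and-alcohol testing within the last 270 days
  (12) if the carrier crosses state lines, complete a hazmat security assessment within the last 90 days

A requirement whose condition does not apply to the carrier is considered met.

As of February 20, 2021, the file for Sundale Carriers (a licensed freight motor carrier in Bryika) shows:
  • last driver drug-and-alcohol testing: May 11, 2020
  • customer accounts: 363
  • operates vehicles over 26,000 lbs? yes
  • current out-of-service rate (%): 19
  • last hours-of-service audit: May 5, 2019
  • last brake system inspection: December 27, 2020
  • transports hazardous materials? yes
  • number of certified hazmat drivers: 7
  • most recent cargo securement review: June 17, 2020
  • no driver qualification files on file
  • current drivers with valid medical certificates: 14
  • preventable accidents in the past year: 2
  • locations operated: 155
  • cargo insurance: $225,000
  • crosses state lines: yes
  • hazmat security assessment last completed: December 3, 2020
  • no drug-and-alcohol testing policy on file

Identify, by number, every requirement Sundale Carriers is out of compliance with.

3, 5, 7, 8, 11

1. brake system inspection 55 days ago vs limit 60 → met
2. cargo securement review 248 days ago vs limit 270 → met
3. drug-and-alcohol testing policy absent → not met
4. cargo insurance $225,000 ≥ $175,000 → met
5. condition 'transports hazardous materials' holds; preventable accidents in the past year 2 > 1 → not met
6. hours-of-service audit 657 days ago vs limit 730 → met
7. driver qualification files absent → not met
8. condition 'operates vehicles over 26,000 lbs' holds; out-of-service rate (%) 19 > 17 → not met
9. certified hazmat drivers 7 ≥ 5 → met
10. drivers with valid medical certificates 14 ≥ 9 → met
11. driver drug-and-alcohol testing 285 days ago vs limit 270 → not met
12. condition 'crosses state lines' holds; hazmat security assessment 79 days ago vs limit 90 → met
Not met: 3, 5, 7, 8, 11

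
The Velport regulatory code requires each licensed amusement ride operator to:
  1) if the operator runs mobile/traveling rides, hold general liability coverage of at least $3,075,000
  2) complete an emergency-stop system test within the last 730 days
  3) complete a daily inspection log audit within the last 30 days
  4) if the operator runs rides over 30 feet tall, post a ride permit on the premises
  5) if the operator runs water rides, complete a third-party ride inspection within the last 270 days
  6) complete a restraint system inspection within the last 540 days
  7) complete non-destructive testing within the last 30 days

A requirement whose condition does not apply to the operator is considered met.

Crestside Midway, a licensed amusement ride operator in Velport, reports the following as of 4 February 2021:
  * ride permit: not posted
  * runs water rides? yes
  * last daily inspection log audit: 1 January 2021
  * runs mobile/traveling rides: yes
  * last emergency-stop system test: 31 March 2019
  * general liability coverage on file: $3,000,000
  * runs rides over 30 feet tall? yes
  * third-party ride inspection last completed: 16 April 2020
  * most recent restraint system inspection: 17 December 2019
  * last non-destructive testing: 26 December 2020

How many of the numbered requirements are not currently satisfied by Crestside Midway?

1. condition 'runs mobile/traveling rides' holds; general liability coverage $3,000,000 < $3,075,000 → not met
2. emergency-stop system test 676 days ago vs limit 730 → met
3. daily inspection log audit 34 days ago vs limit 30 → not met
4. condition 'runs rides over 30 feet tall' holds; ride permit absent → not met
5. condition 'runs water rides' holds; third-party ride inspection 294 days ago vs limit 270 → not met
6. restraint system inspection 415 days ago vs limit 540 → met
7. non-destructive testing 40 days ago vs limit 30 → not met
Not met: 5 of 7

5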